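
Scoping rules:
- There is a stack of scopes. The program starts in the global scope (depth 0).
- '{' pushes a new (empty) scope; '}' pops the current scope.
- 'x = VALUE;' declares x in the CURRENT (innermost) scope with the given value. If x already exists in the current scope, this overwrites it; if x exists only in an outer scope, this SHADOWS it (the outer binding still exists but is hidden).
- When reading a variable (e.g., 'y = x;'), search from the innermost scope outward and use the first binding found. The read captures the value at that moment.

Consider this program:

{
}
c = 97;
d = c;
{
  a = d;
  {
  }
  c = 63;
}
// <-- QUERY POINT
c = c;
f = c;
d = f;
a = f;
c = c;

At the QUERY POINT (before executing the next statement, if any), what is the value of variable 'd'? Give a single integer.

Step 1: enter scope (depth=1)
Step 2: exit scope (depth=0)
Step 3: declare c=97 at depth 0
Step 4: declare d=(read c)=97 at depth 0
Step 5: enter scope (depth=1)
Step 6: declare a=(read d)=97 at depth 1
Step 7: enter scope (depth=2)
Step 8: exit scope (depth=1)
Step 9: declare c=63 at depth 1
Step 10: exit scope (depth=0)
Visible at query point: c=97 d=97

Answer: 97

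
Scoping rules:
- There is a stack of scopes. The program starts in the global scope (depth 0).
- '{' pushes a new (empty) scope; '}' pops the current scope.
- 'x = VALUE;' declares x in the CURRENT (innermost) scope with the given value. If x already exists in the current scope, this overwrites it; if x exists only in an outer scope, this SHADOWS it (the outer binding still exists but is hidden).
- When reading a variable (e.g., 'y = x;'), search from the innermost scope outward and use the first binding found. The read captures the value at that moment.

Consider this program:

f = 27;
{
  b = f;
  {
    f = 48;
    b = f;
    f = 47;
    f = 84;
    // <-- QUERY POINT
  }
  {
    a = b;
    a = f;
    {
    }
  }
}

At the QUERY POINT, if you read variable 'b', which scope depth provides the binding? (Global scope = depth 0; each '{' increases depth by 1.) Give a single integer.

Step 1: declare f=27 at depth 0
Step 2: enter scope (depth=1)
Step 3: declare b=(read f)=27 at depth 1
Step 4: enter scope (depth=2)
Step 5: declare f=48 at depth 2
Step 6: declare b=(read f)=48 at depth 2
Step 7: declare f=47 at depth 2
Step 8: declare f=84 at depth 2
Visible at query point: b=48 f=84

Answer: 2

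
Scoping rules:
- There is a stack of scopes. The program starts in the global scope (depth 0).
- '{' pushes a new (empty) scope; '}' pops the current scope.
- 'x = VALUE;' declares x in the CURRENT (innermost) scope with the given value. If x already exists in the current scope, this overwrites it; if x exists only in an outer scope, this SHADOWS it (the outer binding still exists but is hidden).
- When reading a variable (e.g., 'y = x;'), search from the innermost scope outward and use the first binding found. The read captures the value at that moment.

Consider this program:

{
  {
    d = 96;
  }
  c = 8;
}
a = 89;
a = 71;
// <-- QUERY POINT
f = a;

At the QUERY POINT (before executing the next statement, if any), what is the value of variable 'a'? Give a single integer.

Step 1: enter scope (depth=1)
Step 2: enter scope (depth=2)
Step 3: declare d=96 at depth 2
Step 4: exit scope (depth=1)
Step 5: declare c=8 at depth 1
Step 6: exit scope (depth=0)
Step 7: declare a=89 at depth 0
Step 8: declare a=71 at depth 0
Visible at query point: a=71

Answer: 71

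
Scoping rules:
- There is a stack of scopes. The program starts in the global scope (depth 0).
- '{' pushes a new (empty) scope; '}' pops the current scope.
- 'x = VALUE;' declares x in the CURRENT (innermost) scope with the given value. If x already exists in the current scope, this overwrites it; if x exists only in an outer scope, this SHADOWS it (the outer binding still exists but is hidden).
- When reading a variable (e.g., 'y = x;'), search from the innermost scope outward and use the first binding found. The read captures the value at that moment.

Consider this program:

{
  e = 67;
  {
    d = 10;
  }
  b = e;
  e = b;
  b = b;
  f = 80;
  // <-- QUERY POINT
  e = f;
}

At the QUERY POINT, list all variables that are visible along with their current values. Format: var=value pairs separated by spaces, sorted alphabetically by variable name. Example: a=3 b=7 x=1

Answer: b=67 e=67 f=80

Derivation:
Step 1: enter scope (depth=1)
Step 2: declare e=67 at depth 1
Step 3: enter scope (depth=2)
Step 4: declare d=10 at depth 2
Step 5: exit scope (depth=1)
Step 6: declare b=(read e)=67 at depth 1
Step 7: declare e=(read b)=67 at depth 1
Step 8: declare b=(read b)=67 at depth 1
Step 9: declare f=80 at depth 1
Visible at query point: b=67 e=67 f=80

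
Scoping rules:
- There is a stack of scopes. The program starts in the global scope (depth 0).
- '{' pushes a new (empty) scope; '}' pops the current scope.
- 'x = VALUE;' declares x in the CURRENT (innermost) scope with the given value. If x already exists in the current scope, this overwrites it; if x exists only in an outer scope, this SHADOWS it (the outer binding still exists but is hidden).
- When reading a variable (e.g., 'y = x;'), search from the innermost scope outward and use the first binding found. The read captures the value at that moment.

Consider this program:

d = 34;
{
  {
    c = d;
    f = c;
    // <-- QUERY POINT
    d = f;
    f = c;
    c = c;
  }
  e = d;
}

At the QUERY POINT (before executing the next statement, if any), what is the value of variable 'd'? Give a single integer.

Answer: 34

Derivation:
Step 1: declare d=34 at depth 0
Step 2: enter scope (depth=1)
Step 3: enter scope (depth=2)
Step 4: declare c=(read d)=34 at depth 2
Step 5: declare f=(read c)=34 at depth 2
Visible at query point: c=34 d=34 f=34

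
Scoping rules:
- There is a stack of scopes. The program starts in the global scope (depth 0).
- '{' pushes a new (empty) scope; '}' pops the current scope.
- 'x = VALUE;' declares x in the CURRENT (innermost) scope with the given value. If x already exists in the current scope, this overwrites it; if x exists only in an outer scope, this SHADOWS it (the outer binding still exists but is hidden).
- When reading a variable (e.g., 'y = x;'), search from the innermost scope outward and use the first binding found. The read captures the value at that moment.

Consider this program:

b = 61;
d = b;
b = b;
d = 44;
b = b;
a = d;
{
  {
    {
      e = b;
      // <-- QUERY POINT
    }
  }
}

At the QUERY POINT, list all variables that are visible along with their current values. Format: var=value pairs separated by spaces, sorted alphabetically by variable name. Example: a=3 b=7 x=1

Step 1: declare b=61 at depth 0
Step 2: declare d=(read b)=61 at depth 0
Step 3: declare b=(read b)=61 at depth 0
Step 4: declare d=44 at depth 0
Step 5: declare b=(read b)=61 at depth 0
Step 6: declare a=(read d)=44 at depth 0
Step 7: enter scope (depth=1)
Step 8: enter scope (depth=2)
Step 9: enter scope (depth=3)
Step 10: declare e=(read b)=61 at depth 3
Visible at query point: a=44 b=61 d=44 e=61

Answer: a=44 b=61 d=44 e=61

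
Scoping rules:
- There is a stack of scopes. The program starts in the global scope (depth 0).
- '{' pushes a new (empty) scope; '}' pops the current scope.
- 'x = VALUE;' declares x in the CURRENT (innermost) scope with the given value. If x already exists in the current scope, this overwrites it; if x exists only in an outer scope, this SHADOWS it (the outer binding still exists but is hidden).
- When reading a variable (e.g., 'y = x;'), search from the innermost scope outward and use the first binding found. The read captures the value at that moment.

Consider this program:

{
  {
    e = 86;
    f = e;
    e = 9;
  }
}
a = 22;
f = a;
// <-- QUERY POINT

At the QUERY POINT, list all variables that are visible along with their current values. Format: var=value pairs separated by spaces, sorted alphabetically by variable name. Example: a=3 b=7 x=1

Answer: a=22 f=22

Derivation:
Step 1: enter scope (depth=1)
Step 2: enter scope (depth=2)
Step 3: declare e=86 at depth 2
Step 4: declare f=(read e)=86 at depth 2
Step 5: declare e=9 at depth 2
Step 6: exit scope (depth=1)
Step 7: exit scope (depth=0)
Step 8: declare a=22 at depth 0
Step 9: declare f=(read a)=22 at depth 0
Visible at query point: a=22 f=22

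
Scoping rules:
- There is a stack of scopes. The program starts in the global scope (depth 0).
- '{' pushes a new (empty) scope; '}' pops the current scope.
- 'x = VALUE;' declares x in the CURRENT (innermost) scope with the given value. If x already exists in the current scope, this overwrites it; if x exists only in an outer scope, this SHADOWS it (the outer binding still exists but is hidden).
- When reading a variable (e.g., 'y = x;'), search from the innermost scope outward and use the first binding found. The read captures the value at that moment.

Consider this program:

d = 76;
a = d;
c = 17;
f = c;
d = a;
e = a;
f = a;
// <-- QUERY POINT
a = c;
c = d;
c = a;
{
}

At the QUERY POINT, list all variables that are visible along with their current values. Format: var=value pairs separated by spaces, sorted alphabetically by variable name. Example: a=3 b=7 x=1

Answer: a=76 c=17 d=76 e=76 f=76

Derivation:
Step 1: declare d=76 at depth 0
Step 2: declare a=(read d)=76 at depth 0
Step 3: declare c=17 at depth 0
Step 4: declare f=(read c)=17 at depth 0
Step 5: declare d=(read a)=76 at depth 0
Step 6: declare e=(read a)=76 at depth 0
Step 7: declare f=(read a)=76 at depth 0
Visible at query point: a=76 c=17 d=76 e=76 f=76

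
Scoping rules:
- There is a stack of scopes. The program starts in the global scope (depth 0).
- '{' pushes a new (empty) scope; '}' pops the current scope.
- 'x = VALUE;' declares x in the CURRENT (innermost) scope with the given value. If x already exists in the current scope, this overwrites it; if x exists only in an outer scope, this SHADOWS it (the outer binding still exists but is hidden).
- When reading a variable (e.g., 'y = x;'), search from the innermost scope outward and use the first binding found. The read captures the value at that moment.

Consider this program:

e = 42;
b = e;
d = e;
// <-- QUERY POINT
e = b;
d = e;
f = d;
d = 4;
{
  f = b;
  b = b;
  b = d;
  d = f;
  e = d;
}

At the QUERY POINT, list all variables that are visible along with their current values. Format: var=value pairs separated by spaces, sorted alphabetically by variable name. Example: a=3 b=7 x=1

Step 1: declare e=42 at depth 0
Step 2: declare b=(read e)=42 at depth 0
Step 3: declare d=(read e)=42 at depth 0
Visible at query point: b=42 d=42 e=42

Answer: b=42 d=42 e=42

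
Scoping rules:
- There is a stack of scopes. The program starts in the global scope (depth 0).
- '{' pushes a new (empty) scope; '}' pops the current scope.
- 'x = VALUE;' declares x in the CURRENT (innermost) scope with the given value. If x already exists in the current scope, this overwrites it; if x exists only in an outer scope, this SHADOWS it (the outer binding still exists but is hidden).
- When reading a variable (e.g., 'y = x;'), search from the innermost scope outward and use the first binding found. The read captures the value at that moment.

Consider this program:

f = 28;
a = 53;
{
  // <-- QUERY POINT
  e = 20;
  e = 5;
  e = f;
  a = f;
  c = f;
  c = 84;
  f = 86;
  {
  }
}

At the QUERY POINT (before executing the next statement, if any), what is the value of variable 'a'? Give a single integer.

Answer: 53

Derivation:
Step 1: declare f=28 at depth 0
Step 2: declare a=53 at depth 0
Step 3: enter scope (depth=1)
Visible at query point: a=53 f=28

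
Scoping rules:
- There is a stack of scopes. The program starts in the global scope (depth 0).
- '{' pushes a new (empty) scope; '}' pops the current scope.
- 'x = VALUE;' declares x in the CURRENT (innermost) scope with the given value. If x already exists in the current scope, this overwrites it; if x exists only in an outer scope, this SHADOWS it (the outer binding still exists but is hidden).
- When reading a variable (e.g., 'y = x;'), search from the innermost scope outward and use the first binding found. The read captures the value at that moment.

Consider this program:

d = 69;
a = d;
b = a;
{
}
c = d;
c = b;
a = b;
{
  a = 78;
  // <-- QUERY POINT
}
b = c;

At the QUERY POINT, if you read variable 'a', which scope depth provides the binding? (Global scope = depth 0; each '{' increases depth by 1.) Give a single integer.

Step 1: declare d=69 at depth 0
Step 2: declare a=(read d)=69 at depth 0
Step 3: declare b=(read a)=69 at depth 0
Step 4: enter scope (depth=1)
Step 5: exit scope (depth=0)
Step 6: declare c=(read d)=69 at depth 0
Step 7: declare c=(read b)=69 at depth 0
Step 8: declare a=(read b)=69 at depth 0
Step 9: enter scope (depth=1)
Step 10: declare a=78 at depth 1
Visible at query point: a=78 b=69 c=69 d=69

Answer: 1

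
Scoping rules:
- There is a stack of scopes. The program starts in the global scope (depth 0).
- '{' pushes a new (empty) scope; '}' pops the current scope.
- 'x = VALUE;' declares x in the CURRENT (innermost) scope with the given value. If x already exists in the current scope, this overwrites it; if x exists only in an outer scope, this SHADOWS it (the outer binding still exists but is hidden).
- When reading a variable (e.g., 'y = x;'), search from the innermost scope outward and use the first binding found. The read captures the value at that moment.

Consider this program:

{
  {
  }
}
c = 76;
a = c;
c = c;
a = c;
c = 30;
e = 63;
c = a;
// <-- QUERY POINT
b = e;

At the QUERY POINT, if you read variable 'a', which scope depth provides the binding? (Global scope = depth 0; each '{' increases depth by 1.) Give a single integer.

Answer: 0

Derivation:
Step 1: enter scope (depth=1)
Step 2: enter scope (depth=2)
Step 3: exit scope (depth=1)
Step 4: exit scope (depth=0)
Step 5: declare c=76 at depth 0
Step 6: declare a=(read c)=76 at depth 0
Step 7: declare c=(read c)=76 at depth 0
Step 8: declare a=(read c)=76 at depth 0
Step 9: declare c=30 at depth 0
Step 10: declare e=63 at depth 0
Step 11: declare c=(read a)=76 at depth 0
Visible at query point: a=76 c=76 e=63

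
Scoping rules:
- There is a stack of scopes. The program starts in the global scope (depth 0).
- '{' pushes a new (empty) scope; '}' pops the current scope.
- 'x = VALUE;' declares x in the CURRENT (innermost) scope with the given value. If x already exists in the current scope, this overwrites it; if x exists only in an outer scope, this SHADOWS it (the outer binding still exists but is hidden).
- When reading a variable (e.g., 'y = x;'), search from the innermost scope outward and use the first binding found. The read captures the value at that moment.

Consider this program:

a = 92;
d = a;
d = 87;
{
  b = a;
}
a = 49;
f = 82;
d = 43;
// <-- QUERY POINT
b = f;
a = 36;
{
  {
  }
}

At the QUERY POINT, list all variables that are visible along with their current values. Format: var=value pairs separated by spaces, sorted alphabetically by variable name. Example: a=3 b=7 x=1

Answer: a=49 d=43 f=82

Derivation:
Step 1: declare a=92 at depth 0
Step 2: declare d=(read a)=92 at depth 0
Step 3: declare d=87 at depth 0
Step 4: enter scope (depth=1)
Step 5: declare b=(read a)=92 at depth 1
Step 6: exit scope (depth=0)
Step 7: declare a=49 at depth 0
Step 8: declare f=82 at depth 0
Step 9: declare d=43 at depth 0
Visible at query point: a=49 d=43 f=82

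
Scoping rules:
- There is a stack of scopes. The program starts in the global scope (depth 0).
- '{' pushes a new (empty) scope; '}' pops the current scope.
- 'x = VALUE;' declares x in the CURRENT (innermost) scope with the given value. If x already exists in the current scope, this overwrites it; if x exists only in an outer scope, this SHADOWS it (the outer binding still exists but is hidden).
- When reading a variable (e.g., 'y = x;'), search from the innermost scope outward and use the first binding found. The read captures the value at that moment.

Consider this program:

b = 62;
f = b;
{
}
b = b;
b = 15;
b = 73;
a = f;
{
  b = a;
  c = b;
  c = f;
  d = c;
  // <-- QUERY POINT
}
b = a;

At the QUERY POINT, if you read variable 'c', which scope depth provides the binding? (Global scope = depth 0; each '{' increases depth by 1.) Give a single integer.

Answer: 1

Derivation:
Step 1: declare b=62 at depth 0
Step 2: declare f=(read b)=62 at depth 0
Step 3: enter scope (depth=1)
Step 4: exit scope (depth=0)
Step 5: declare b=(read b)=62 at depth 0
Step 6: declare b=15 at depth 0
Step 7: declare b=73 at depth 0
Step 8: declare a=(read f)=62 at depth 0
Step 9: enter scope (depth=1)
Step 10: declare b=(read a)=62 at depth 1
Step 11: declare c=(read b)=62 at depth 1
Step 12: declare c=(read f)=62 at depth 1
Step 13: declare d=(read c)=62 at depth 1
Visible at query point: a=62 b=62 c=62 d=62 f=62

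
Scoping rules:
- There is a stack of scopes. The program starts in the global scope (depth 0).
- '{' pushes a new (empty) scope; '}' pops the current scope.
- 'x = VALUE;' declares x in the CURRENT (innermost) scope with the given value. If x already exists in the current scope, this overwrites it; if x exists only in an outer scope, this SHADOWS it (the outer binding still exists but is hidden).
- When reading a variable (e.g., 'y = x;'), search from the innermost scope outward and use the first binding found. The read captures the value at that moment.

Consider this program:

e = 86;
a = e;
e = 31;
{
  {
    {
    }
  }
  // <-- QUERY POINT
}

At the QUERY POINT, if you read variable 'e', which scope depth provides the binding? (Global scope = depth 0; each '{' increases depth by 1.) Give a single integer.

Answer: 0

Derivation:
Step 1: declare e=86 at depth 0
Step 2: declare a=(read e)=86 at depth 0
Step 3: declare e=31 at depth 0
Step 4: enter scope (depth=1)
Step 5: enter scope (depth=2)
Step 6: enter scope (depth=3)
Step 7: exit scope (depth=2)
Step 8: exit scope (depth=1)
Visible at query point: a=86 e=31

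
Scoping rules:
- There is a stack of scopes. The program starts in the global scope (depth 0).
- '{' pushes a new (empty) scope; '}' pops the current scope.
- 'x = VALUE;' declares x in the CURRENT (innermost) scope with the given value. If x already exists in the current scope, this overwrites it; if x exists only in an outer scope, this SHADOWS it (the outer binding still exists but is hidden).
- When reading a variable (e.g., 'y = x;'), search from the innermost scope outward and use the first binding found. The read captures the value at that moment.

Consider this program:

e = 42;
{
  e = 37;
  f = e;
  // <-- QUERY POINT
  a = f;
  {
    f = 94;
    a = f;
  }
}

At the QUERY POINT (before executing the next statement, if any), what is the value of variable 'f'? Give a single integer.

Step 1: declare e=42 at depth 0
Step 2: enter scope (depth=1)
Step 3: declare e=37 at depth 1
Step 4: declare f=(read e)=37 at depth 1
Visible at query point: e=37 f=37

Answer: 37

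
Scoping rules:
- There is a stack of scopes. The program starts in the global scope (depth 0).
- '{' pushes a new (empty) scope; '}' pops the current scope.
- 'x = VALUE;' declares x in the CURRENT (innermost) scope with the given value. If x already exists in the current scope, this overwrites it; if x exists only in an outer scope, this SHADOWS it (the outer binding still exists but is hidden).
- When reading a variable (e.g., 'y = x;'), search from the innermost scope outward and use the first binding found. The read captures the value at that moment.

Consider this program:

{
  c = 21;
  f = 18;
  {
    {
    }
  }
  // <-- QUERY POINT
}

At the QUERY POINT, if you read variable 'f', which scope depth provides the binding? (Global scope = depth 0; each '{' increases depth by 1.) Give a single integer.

Step 1: enter scope (depth=1)
Step 2: declare c=21 at depth 1
Step 3: declare f=18 at depth 1
Step 4: enter scope (depth=2)
Step 5: enter scope (depth=3)
Step 6: exit scope (depth=2)
Step 7: exit scope (depth=1)
Visible at query point: c=21 f=18

Answer: 1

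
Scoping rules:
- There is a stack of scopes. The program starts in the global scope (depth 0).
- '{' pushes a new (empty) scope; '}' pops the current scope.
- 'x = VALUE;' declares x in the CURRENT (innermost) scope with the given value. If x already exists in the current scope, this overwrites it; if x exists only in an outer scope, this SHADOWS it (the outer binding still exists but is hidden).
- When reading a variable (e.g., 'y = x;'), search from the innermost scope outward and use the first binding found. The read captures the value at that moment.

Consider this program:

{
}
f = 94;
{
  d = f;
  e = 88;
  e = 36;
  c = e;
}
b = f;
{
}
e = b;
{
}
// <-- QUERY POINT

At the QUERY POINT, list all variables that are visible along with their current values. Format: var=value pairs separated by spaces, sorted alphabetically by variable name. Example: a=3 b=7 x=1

Answer: b=94 e=94 f=94

Derivation:
Step 1: enter scope (depth=1)
Step 2: exit scope (depth=0)
Step 3: declare f=94 at depth 0
Step 4: enter scope (depth=1)
Step 5: declare d=(read f)=94 at depth 1
Step 6: declare e=88 at depth 1
Step 7: declare e=36 at depth 1
Step 8: declare c=(read e)=36 at depth 1
Step 9: exit scope (depth=0)
Step 10: declare b=(read f)=94 at depth 0
Step 11: enter scope (depth=1)
Step 12: exit scope (depth=0)
Step 13: declare e=(read b)=94 at depth 0
Step 14: enter scope (depth=1)
Step 15: exit scope (depth=0)
Visible at query point: b=94 e=94 f=94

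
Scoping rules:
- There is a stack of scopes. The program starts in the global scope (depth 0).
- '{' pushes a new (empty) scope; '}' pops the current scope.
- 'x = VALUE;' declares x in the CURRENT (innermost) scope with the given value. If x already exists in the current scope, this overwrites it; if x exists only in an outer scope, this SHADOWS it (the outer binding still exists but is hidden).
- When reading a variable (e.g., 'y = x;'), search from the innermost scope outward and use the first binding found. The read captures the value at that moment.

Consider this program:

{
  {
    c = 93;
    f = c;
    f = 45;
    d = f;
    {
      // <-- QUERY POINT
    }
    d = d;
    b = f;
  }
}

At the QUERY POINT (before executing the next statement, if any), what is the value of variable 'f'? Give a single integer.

Step 1: enter scope (depth=1)
Step 2: enter scope (depth=2)
Step 3: declare c=93 at depth 2
Step 4: declare f=(read c)=93 at depth 2
Step 5: declare f=45 at depth 2
Step 6: declare d=(read f)=45 at depth 2
Step 7: enter scope (depth=3)
Visible at query point: c=93 d=45 f=45

Answer: 45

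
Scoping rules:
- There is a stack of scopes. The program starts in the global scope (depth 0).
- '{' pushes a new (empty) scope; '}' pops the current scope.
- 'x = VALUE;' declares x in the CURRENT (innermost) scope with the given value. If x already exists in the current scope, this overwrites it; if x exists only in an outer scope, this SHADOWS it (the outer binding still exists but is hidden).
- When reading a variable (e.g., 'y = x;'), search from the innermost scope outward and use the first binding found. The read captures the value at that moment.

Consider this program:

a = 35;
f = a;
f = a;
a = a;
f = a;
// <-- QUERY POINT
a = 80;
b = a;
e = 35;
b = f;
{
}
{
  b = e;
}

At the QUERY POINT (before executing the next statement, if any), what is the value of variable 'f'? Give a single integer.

Answer: 35

Derivation:
Step 1: declare a=35 at depth 0
Step 2: declare f=(read a)=35 at depth 0
Step 3: declare f=(read a)=35 at depth 0
Step 4: declare a=(read a)=35 at depth 0
Step 5: declare f=(read a)=35 at depth 0
Visible at query point: a=35 f=35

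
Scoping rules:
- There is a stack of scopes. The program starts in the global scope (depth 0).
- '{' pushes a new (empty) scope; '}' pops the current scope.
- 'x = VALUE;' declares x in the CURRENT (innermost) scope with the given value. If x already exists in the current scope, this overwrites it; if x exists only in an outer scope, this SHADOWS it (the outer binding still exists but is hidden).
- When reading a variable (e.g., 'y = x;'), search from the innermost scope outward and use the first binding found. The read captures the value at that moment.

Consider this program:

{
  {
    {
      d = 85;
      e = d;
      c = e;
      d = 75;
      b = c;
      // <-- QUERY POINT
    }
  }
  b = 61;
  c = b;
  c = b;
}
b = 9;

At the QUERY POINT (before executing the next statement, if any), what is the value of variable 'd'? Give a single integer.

Step 1: enter scope (depth=1)
Step 2: enter scope (depth=2)
Step 3: enter scope (depth=3)
Step 4: declare d=85 at depth 3
Step 5: declare e=(read d)=85 at depth 3
Step 6: declare c=(read e)=85 at depth 3
Step 7: declare d=75 at depth 3
Step 8: declare b=(read c)=85 at depth 3
Visible at query point: b=85 c=85 d=75 e=85

Answer: 75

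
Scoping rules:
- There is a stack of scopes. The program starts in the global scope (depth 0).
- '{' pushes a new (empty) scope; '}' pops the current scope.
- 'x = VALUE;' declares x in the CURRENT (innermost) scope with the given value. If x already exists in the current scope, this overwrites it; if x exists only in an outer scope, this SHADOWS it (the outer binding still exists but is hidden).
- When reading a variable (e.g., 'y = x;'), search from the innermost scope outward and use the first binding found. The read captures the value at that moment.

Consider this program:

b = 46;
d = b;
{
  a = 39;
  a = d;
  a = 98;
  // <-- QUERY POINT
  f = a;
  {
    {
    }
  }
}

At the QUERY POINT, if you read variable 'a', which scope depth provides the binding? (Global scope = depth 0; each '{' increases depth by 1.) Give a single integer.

Step 1: declare b=46 at depth 0
Step 2: declare d=(read b)=46 at depth 0
Step 3: enter scope (depth=1)
Step 4: declare a=39 at depth 1
Step 5: declare a=(read d)=46 at depth 1
Step 6: declare a=98 at depth 1
Visible at query point: a=98 b=46 d=46

Answer: 1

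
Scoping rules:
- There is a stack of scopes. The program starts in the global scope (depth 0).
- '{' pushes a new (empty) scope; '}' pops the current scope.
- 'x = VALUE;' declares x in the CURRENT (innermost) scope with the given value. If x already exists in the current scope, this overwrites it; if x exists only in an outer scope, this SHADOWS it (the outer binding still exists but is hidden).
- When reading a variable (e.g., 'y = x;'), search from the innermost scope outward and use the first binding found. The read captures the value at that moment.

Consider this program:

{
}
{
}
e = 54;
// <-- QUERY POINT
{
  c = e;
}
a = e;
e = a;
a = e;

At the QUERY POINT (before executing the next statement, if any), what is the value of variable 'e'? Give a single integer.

Step 1: enter scope (depth=1)
Step 2: exit scope (depth=0)
Step 3: enter scope (depth=1)
Step 4: exit scope (depth=0)
Step 5: declare e=54 at depth 0
Visible at query point: e=54

Answer: 54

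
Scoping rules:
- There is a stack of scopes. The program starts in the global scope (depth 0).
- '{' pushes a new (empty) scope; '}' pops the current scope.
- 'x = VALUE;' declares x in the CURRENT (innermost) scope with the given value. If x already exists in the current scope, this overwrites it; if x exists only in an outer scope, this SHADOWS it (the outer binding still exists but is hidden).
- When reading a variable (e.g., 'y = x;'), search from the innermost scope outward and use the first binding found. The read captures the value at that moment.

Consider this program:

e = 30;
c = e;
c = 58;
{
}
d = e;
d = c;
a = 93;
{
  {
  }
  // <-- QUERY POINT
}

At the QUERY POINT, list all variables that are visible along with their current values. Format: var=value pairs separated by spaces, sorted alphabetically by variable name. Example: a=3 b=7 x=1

Answer: a=93 c=58 d=58 e=30

Derivation:
Step 1: declare e=30 at depth 0
Step 2: declare c=(read e)=30 at depth 0
Step 3: declare c=58 at depth 0
Step 4: enter scope (depth=1)
Step 5: exit scope (depth=0)
Step 6: declare d=(read e)=30 at depth 0
Step 7: declare d=(read c)=58 at depth 0
Step 8: declare a=93 at depth 0
Step 9: enter scope (depth=1)
Step 10: enter scope (depth=2)
Step 11: exit scope (depth=1)
Visible at query point: a=93 c=58 d=58 e=30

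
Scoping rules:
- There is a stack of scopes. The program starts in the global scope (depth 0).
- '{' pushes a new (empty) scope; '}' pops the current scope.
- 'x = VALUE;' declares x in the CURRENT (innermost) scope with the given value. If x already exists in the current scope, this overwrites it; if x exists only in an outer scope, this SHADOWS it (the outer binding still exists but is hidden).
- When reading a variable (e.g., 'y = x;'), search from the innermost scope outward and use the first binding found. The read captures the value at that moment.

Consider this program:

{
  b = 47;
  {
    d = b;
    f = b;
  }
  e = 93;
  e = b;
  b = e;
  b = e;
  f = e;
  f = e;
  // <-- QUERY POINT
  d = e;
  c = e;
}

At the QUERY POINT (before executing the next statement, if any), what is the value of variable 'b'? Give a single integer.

Answer: 47

Derivation:
Step 1: enter scope (depth=1)
Step 2: declare b=47 at depth 1
Step 3: enter scope (depth=2)
Step 4: declare d=(read b)=47 at depth 2
Step 5: declare f=(read b)=47 at depth 2
Step 6: exit scope (depth=1)
Step 7: declare e=93 at depth 1
Step 8: declare e=(read b)=47 at depth 1
Step 9: declare b=(read e)=47 at depth 1
Step 10: declare b=(read e)=47 at depth 1
Step 11: declare f=(read e)=47 at depth 1
Step 12: declare f=(read e)=47 at depth 1
Visible at query point: b=47 e=47 f=47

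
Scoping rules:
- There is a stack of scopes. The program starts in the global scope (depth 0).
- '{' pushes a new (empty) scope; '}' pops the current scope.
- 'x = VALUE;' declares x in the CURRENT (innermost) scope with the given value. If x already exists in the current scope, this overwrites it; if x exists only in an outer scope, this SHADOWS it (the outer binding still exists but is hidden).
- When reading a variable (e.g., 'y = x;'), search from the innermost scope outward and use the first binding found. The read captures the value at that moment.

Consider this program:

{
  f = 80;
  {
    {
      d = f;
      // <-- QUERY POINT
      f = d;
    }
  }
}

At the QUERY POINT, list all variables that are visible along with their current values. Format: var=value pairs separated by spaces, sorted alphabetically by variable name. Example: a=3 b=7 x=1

Step 1: enter scope (depth=1)
Step 2: declare f=80 at depth 1
Step 3: enter scope (depth=2)
Step 4: enter scope (depth=3)
Step 5: declare d=(read f)=80 at depth 3
Visible at query point: d=80 f=80

Answer: d=80 f=80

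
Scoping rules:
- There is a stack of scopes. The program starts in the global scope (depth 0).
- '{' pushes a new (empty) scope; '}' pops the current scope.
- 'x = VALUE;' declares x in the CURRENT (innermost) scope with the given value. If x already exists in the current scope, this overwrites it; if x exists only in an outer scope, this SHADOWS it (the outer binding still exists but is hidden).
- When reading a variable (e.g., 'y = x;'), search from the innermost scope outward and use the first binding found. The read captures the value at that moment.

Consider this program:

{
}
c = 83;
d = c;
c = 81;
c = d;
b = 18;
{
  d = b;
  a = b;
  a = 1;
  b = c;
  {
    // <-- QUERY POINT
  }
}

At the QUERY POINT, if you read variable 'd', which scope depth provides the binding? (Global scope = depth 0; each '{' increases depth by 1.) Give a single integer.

Step 1: enter scope (depth=1)
Step 2: exit scope (depth=0)
Step 3: declare c=83 at depth 0
Step 4: declare d=(read c)=83 at depth 0
Step 5: declare c=81 at depth 0
Step 6: declare c=(read d)=83 at depth 0
Step 7: declare b=18 at depth 0
Step 8: enter scope (depth=1)
Step 9: declare d=(read b)=18 at depth 1
Step 10: declare a=(read b)=18 at depth 1
Step 11: declare a=1 at depth 1
Step 12: declare b=(read c)=83 at depth 1
Step 13: enter scope (depth=2)
Visible at query point: a=1 b=83 c=83 d=18

Answer: 1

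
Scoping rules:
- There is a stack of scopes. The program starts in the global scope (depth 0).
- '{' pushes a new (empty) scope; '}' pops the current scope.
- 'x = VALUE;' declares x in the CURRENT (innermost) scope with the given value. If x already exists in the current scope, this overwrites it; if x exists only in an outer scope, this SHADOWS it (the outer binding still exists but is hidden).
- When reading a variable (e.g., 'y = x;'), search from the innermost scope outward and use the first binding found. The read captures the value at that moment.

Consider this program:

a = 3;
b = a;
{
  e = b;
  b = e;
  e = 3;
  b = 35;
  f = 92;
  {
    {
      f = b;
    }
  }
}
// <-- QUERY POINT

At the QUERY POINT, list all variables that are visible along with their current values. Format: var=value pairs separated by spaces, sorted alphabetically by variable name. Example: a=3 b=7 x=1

Step 1: declare a=3 at depth 0
Step 2: declare b=(read a)=3 at depth 0
Step 3: enter scope (depth=1)
Step 4: declare e=(read b)=3 at depth 1
Step 5: declare b=(read e)=3 at depth 1
Step 6: declare e=3 at depth 1
Step 7: declare b=35 at depth 1
Step 8: declare f=92 at depth 1
Step 9: enter scope (depth=2)
Step 10: enter scope (depth=3)
Step 11: declare f=(read b)=35 at depth 3
Step 12: exit scope (depth=2)
Step 13: exit scope (depth=1)
Step 14: exit scope (depth=0)
Visible at query point: a=3 b=3

Answer: a=3 b=3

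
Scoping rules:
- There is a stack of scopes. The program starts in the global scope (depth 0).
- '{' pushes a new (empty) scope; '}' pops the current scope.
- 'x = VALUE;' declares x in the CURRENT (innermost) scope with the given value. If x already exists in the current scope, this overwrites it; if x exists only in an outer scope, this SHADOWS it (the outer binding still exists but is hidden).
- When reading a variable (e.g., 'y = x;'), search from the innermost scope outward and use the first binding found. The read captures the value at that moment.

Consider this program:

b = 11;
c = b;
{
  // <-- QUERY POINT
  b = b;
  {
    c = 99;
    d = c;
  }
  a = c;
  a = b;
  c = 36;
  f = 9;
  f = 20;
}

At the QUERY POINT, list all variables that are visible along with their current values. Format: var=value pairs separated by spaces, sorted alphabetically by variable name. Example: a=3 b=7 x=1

Step 1: declare b=11 at depth 0
Step 2: declare c=(read b)=11 at depth 0
Step 3: enter scope (depth=1)
Visible at query point: b=11 c=11

Answer: b=11 c=11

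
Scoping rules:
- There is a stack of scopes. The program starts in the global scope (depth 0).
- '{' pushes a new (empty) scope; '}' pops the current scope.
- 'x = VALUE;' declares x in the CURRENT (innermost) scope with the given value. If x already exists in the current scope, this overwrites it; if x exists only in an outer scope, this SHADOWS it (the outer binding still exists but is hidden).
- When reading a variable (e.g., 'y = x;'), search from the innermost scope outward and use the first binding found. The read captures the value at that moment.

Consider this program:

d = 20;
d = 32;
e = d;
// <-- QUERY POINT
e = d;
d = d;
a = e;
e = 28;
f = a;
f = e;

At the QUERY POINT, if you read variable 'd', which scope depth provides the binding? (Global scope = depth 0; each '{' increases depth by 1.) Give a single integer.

Step 1: declare d=20 at depth 0
Step 2: declare d=32 at depth 0
Step 3: declare e=(read d)=32 at depth 0
Visible at query point: d=32 e=32

Answer: 0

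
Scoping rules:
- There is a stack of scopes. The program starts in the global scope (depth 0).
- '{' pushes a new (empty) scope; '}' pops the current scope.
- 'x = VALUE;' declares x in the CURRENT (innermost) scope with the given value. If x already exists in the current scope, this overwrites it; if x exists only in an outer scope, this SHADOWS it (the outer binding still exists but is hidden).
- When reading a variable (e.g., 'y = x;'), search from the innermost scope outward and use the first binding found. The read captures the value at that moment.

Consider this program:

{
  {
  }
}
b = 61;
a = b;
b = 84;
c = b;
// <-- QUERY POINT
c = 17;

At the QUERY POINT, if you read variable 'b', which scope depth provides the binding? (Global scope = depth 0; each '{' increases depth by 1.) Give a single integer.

Answer: 0

Derivation:
Step 1: enter scope (depth=1)
Step 2: enter scope (depth=2)
Step 3: exit scope (depth=1)
Step 4: exit scope (depth=0)
Step 5: declare b=61 at depth 0
Step 6: declare a=(read b)=61 at depth 0
Step 7: declare b=84 at depth 0
Step 8: declare c=(read b)=84 at depth 0
Visible at query point: a=61 b=84 c=84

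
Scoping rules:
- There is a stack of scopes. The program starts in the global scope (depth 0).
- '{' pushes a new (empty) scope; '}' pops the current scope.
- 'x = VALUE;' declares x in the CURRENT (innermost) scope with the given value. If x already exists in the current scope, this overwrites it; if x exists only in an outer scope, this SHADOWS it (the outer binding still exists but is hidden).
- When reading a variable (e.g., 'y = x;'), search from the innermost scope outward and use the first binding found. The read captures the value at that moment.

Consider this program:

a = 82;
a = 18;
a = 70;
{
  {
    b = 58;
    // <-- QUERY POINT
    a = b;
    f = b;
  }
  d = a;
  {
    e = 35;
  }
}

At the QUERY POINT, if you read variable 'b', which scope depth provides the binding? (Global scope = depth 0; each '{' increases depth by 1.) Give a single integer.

Step 1: declare a=82 at depth 0
Step 2: declare a=18 at depth 0
Step 3: declare a=70 at depth 0
Step 4: enter scope (depth=1)
Step 5: enter scope (depth=2)
Step 6: declare b=58 at depth 2
Visible at query point: a=70 b=58

Answer: 2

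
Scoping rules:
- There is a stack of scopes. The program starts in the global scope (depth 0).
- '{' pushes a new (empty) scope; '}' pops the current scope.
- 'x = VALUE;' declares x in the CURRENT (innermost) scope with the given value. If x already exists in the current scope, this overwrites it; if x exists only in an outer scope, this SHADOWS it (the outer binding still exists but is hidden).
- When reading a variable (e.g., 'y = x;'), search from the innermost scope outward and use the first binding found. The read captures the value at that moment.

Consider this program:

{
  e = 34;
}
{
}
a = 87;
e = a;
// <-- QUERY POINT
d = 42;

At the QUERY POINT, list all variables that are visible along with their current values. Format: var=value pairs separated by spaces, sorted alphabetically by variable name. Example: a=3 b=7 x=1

Answer: a=87 e=87

Derivation:
Step 1: enter scope (depth=1)
Step 2: declare e=34 at depth 1
Step 3: exit scope (depth=0)
Step 4: enter scope (depth=1)
Step 5: exit scope (depth=0)
Step 6: declare a=87 at depth 0
Step 7: declare e=(read a)=87 at depth 0
Visible at query point: a=87 e=87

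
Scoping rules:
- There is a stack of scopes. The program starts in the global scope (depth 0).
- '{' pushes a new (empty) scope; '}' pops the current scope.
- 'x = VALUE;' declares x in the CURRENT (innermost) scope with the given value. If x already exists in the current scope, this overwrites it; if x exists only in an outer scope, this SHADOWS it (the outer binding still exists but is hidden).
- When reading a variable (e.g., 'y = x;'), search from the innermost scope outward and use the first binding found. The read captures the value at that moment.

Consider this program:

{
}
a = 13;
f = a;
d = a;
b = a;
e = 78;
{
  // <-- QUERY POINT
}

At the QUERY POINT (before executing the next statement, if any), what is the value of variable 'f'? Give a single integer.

Answer: 13

Derivation:
Step 1: enter scope (depth=1)
Step 2: exit scope (depth=0)
Step 3: declare a=13 at depth 0
Step 4: declare f=(read a)=13 at depth 0
Step 5: declare d=(read a)=13 at depth 0
Step 6: declare b=(read a)=13 at depth 0
Step 7: declare e=78 at depth 0
Step 8: enter scope (depth=1)
Visible at query point: a=13 b=13 d=13 e=78 f=13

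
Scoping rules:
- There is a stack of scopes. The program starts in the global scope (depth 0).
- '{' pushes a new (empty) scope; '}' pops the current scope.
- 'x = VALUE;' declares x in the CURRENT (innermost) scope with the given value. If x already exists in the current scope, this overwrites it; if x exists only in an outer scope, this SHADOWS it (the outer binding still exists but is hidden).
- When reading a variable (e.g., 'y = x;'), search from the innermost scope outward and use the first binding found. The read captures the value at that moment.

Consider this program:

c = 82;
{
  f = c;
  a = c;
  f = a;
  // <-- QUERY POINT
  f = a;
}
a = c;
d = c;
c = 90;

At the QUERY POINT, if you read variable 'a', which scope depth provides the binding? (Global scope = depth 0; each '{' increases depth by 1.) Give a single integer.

Answer: 1

Derivation:
Step 1: declare c=82 at depth 0
Step 2: enter scope (depth=1)
Step 3: declare f=(read c)=82 at depth 1
Step 4: declare a=(read c)=82 at depth 1
Step 5: declare f=(read a)=82 at depth 1
Visible at query point: a=82 c=82 f=82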